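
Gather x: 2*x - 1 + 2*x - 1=4*x - 2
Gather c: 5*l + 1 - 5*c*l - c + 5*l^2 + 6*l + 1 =c*(-5*l - 1) + 5*l^2 + 11*l + 2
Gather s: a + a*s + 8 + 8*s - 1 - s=a + s*(a + 7) + 7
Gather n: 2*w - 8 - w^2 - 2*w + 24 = 16 - w^2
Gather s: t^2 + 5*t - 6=t^2 + 5*t - 6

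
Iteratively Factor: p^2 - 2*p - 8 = (p + 2)*(p - 4)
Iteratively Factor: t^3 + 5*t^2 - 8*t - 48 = (t + 4)*(t^2 + t - 12) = (t + 4)^2*(t - 3)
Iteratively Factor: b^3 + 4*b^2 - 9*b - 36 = (b + 4)*(b^2 - 9) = (b - 3)*(b + 4)*(b + 3)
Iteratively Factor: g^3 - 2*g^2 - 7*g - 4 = (g + 1)*(g^2 - 3*g - 4) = (g - 4)*(g + 1)*(g + 1)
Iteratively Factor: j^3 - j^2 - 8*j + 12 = (j - 2)*(j^2 + j - 6) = (j - 2)*(j + 3)*(j - 2)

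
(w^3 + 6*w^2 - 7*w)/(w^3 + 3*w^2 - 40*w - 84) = w*(w - 1)/(w^2 - 4*w - 12)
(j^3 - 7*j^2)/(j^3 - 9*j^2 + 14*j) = j/(j - 2)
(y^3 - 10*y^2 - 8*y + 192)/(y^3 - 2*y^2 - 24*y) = (y - 8)/y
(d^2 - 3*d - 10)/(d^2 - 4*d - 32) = (-d^2 + 3*d + 10)/(-d^2 + 4*d + 32)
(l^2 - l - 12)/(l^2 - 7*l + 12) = (l + 3)/(l - 3)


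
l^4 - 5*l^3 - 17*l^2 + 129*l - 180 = (l - 4)*(l - 3)^2*(l + 5)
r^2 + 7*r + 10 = (r + 2)*(r + 5)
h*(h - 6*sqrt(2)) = h^2 - 6*sqrt(2)*h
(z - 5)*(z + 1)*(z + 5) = z^3 + z^2 - 25*z - 25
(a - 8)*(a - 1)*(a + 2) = a^3 - 7*a^2 - 10*a + 16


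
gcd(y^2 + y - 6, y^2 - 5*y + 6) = y - 2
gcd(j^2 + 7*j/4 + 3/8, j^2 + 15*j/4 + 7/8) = j + 1/4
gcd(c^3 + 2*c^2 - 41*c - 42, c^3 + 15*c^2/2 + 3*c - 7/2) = c^2 + 8*c + 7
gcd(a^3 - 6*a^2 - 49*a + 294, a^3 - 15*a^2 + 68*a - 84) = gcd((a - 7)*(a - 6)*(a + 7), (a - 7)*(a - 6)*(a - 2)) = a^2 - 13*a + 42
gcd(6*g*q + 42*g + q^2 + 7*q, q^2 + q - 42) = q + 7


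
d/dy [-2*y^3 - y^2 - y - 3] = -6*y^2 - 2*y - 1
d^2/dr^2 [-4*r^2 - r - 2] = -8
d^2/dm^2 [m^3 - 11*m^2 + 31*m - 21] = 6*m - 22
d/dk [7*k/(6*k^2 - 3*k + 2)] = 14*(1 - 3*k^2)/(36*k^4 - 36*k^3 + 33*k^2 - 12*k + 4)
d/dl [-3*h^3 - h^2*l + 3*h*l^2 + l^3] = -h^2 + 6*h*l + 3*l^2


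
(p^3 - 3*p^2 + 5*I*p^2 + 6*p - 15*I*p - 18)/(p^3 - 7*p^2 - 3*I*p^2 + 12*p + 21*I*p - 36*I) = (p^2 + 5*I*p + 6)/(p^2 - p*(4 + 3*I) + 12*I)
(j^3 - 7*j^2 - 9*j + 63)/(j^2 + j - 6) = (j^2 - 10*j + 21)/(j - 2)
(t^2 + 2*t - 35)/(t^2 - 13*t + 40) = (t + 7)/(t - 8)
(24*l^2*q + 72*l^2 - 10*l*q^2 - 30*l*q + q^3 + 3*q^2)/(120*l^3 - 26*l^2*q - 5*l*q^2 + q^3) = (q + 3)/(5*l + q)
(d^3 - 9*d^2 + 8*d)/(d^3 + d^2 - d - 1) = d*(d - 8)/(d^2 + 2*d + 1)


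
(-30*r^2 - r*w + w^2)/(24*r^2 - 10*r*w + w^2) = (-5*r - w)/(4*r - w)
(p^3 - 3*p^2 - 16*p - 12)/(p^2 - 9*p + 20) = (p^3 - 3*p^2 - 16*p - 12)/(p^2 - 9*p + 20)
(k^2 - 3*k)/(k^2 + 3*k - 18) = k/(k + 6)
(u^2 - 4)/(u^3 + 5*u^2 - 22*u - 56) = (u - 2)/(u^2 + 3*u - 28)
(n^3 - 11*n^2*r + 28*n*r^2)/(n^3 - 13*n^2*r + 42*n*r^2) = (-n + 4*r)/(-n + 6*r)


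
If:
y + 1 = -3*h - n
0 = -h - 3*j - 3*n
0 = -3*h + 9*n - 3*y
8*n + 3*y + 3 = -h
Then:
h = -5/42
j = 29/126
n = -4/21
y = -19/42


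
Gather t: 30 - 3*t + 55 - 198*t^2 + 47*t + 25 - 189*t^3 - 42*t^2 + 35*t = -189*t^3 - 240*t^2 + 79*t + 110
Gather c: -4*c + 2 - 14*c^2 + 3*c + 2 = -14*c^2 - c + 4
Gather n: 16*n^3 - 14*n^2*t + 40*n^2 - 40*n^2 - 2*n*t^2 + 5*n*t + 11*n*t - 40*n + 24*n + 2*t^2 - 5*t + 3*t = 16*n^3 - 14*n^2*t + n*(-2*t^2 + 16*t - 16) + 2*t^2 - 2*t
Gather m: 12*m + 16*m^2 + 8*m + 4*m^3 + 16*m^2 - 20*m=4*m^3 + 32*m^2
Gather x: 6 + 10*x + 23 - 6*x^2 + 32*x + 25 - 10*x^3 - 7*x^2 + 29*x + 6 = -10*x^3 - 13*x^2 + 71*x + 60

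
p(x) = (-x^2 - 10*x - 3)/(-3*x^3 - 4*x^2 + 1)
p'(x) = (-2*x - 10)/(-3*x^3 - 4*x^2 + 1) + (9*x^2 + 8*x)*(-x^2 - 10*x - 3)/(-3*x^3 - 4*x^2 + 1)^2 = (-x*(9*x + 8)*(x^2 + 10*x + 3) + 2*(x + 5)*(3*x^3 + 4*x^2 - 1))/(3*x^3 + 4*x^2 - 1)^2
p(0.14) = -4.84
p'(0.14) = -18.12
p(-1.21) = 16.66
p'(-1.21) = 110.60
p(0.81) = 3.65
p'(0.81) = -10.44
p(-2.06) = 1.30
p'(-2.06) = 2.19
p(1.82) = 0.81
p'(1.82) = -0.73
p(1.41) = 1.24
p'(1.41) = -1.53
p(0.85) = 3.27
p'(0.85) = -8.54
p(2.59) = 0.46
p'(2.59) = -0.28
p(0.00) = -3.00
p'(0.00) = -10.00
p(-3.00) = 0.39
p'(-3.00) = 0.40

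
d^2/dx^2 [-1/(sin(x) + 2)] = (sin(x)^2 - 2*sin(x) - 2)/(sin(x) + 2)^3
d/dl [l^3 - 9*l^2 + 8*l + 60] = 3*l^2 - 18*l + 8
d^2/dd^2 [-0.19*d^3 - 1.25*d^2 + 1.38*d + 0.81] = -1.14*d - 2.5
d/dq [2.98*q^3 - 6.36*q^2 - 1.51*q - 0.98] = 8.94*q^2 - 12.72*q - 1.51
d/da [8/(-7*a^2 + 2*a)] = 16*(7*a - 1)/(a^2*(7*a - 2)^2)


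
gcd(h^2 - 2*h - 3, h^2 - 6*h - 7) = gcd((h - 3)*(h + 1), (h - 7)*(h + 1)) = h + 1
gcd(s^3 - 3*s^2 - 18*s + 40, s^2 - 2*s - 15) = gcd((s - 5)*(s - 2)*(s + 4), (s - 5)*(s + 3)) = s - 5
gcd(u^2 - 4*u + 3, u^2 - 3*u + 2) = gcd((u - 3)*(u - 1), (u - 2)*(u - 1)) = u - 1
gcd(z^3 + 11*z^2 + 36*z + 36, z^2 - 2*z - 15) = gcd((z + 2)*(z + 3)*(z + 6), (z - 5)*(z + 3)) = z + 3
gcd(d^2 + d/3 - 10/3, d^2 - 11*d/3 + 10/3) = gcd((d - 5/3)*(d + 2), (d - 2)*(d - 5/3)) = d - 5/3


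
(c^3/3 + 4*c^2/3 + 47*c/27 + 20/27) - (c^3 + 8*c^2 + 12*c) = -2*c^3/3 - 20*c^2/3 - 277*c/27 + 20/27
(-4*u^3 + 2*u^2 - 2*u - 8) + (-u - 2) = -4*u^3 + 2*u^2 - 3*u - 10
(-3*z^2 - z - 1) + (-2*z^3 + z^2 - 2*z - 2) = -2*z^3 - 2*z^2 - 3*z - 3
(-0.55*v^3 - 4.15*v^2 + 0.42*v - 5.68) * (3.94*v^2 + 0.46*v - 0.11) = -2.167*v^5 - 16.604*v^4 - 0.1937*v^3 - 21.7295*v^2 - 2.659*v + 0.6248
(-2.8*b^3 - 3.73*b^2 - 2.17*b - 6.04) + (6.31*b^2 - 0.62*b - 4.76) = -2.8*b^3 + 2.58*b^2 - 2.79*b - 10.8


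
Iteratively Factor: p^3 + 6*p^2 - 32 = (p - 2)*(p^2 + 8*p + 16) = (p - 2)*(p + 4)*(p + 4)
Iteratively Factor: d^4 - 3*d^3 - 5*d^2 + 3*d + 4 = (d - 1)*(d^3 - 2*d^2 - 7*d - 4) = (d - 1)*(d + 1)*(d^2 - 3*d - 4) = (d - 4)*(d - 1)*(d + 1)*(d + 1)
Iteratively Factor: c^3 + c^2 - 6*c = (c)*(c^2 + c - 6) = c*(c + 3)*(c - 2)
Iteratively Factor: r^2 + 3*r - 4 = (r - 1)*(r + 4)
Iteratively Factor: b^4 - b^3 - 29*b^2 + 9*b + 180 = (b - 3)*(b^3 + 2*b^2 - 23*b - 60) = (b - 3)*(b + 3)*(b^2 - b - 20) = (b - 5)*(b - 3)*(b + 3)*(b + 4)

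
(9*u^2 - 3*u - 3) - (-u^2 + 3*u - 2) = 10*u^2 - 6*u - 1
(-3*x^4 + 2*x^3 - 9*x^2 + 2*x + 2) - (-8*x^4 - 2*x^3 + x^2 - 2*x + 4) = 5*x^4 + 4*x^3 - 10*x^2 + 4*x - 2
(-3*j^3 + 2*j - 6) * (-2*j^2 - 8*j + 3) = 6*j^5 + 24*j^4 - 13*j^3 - 4*j^2 + 54*j - 18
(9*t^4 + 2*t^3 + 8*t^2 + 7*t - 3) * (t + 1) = 9*t^5 + 11*t^4 + 10*t^3 + 15*t^2 + 4*t - 3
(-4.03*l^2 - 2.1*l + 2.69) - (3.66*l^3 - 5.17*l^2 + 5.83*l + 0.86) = -3.66*l^3 + 1.14*l^2 - 7.93*l + 1.83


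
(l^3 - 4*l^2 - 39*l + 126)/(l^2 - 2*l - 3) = (l^2 - l - 42)/(l + 1)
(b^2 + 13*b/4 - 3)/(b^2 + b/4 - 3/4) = (b + 4)/(b + 1)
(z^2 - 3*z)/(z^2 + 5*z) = (z - 3)/(z + 5)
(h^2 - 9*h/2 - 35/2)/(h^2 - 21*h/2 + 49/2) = (2*h + 5)/(2*h - 7)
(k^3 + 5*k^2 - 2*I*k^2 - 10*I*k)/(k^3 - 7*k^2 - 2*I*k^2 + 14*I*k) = (k + 5)/(k - 7)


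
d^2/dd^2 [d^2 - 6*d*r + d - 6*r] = 2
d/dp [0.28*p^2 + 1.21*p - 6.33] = 0.56*p + 1.21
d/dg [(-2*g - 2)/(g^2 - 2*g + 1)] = 2*(g + 3)/(g^3 - 3*g^2 + 3*g - 1)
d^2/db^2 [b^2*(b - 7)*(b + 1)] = 12*b^2 - 36*b - 14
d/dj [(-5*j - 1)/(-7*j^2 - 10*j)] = (-35*j^2 - 14*j - 10)/(j^2*(49*j^2 + 140*j + 100))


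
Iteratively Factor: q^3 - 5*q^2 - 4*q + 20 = (q - 5)*(q^2 - 4) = (q - 5)*(q - 2)*(q + 2)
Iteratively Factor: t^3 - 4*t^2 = (t - 4)*(t^2) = t*(t - 4)*(t)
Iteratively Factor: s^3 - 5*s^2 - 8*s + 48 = (s - 4)*(s^2 - s - 12) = (s - 4)*(s + 3)*(s - 4)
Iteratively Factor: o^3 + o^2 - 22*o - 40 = (o + 4)*(o^2 - 3*o - 10) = (o + 2)*(o + 4)*(o - 5)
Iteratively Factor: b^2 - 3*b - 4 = (b + 1)*(b - 4)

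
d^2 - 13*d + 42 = (d - 7)*(d - 6)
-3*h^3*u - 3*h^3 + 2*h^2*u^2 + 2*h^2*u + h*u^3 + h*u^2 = (-h + u)*(3*h + u)*(h*u + h)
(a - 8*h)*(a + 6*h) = a^2 - 2*a*h - 48*h^2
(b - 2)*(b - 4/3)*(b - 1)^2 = b^4 - 16*b^3/3 + 31*b^2/3 - 26*b/3 + 8/3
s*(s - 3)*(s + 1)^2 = s^4 - s^3 - 5*s^2 - 3*s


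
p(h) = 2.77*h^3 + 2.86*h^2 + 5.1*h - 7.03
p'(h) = 8.31*h^2 + 5.72*h + 5.1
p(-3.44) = -103.49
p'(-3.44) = 83.76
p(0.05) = -6.77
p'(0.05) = 5.41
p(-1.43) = -16.57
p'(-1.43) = 13.91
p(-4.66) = -249.00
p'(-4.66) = 158.90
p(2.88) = 97.55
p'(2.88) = 90.50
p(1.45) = 14.82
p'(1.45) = 30.87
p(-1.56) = -18.54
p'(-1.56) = 16.40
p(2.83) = 93.09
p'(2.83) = 87.84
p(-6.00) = -532.99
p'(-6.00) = 269.94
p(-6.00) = -532.99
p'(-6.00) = 269.94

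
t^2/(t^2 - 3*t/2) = 2*t/(2*t - 3)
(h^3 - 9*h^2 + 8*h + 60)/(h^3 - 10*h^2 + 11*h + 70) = (h - 6)/(h - 7)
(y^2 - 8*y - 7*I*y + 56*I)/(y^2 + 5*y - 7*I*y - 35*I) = (y - 8)/(y + 5)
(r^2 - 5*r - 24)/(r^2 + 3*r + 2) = (r^2 - 5*r - 24)/(r^2 + 3*r + 2)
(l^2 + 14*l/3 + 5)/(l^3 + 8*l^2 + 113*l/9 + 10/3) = 3*(l + 3)/(3*l^2 + 19*l + 6)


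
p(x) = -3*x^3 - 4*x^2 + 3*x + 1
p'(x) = -9*x^2 - 8*x + 3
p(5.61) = -637.73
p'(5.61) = -325.13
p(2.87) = -94.26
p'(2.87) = -94.09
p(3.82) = -213.14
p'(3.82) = -158.89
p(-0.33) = -0.32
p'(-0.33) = 4.66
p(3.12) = -119.69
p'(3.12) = -109.57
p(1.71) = -20.57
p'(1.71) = -37.00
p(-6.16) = 531.97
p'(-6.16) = -289.23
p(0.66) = 0.38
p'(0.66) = -6.20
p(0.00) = 1.00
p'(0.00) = 3.00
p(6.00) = -773.00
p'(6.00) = -369.00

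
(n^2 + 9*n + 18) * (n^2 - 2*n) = n^4 + 7*n^3 - 36*n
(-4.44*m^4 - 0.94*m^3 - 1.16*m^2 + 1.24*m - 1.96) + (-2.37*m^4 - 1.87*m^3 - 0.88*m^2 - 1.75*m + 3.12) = -6.81*m^4 - 2.81*m^3 - 2.04*m^2 - 0.51*m + 1.16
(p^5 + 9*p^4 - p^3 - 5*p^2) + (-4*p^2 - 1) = p^5 + 9*p^4 - p^3 - 9*p^2 - 1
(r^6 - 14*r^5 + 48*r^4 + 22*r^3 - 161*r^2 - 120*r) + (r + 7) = r^6 - 14*r^5 + 48*r^4 + 22*r^3 - 161*r^2 - 119*r + 7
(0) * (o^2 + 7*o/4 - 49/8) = 0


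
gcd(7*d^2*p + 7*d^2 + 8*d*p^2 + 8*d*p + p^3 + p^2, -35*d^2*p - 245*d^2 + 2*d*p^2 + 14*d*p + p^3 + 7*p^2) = 7*d + p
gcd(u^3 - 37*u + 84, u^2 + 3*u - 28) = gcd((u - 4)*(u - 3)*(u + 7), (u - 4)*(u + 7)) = u^2 + 3*u - 28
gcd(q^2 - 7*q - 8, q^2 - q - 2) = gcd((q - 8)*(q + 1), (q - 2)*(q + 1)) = q + 1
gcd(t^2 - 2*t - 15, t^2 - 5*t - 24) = t + 3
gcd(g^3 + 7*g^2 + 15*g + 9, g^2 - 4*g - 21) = g + 3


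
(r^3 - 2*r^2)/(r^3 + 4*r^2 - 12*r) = r/(r + 6)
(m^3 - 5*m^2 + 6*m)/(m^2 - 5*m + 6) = m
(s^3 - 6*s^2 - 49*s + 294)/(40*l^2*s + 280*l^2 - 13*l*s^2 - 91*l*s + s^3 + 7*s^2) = (s^2 - 13*s + 42)/(40*l^2 - 13*l*s + s^2)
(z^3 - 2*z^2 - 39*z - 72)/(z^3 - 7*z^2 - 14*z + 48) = (z + 3)/(z - 2)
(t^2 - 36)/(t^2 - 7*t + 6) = (t + 6)/(t - 1)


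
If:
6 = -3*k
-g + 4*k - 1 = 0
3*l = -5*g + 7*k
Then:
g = -9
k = -2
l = 31/3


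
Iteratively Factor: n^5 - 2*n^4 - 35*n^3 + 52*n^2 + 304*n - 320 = (n - 5)*(n^4 + 3*n^3 - 20*n^2 - 48*n + 64) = (n - 5)*(n - 4)*(n^3 + 7*n^2 + 8*n - 16) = (n - 5)*(n - 4)*(n - 1)*(n^2 + 8*n + 16) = (n - 5)*(n - 4)*(n - 1)*(n + 4)*(n + 4)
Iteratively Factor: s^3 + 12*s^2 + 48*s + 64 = (s + 4)*(s^2 + 8*s + 16) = (s + 4)^2*(s + 4)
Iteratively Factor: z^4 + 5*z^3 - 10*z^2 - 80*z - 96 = (z - 4)*(z^3 + 9*z^2 + 26*z + 24) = (z - 4)*(z + 2)*(z^2 + 7*z + 12) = (z - 4)*(z + 2)*(z + 4)*(z + 3)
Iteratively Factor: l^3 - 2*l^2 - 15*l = (l)*(l^2 - 2*l - 15) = l*(l + 3)*(l - 5)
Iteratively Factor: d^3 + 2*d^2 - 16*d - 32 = (d - 4)*(d^2 + 6*d + 8) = (d - 4)*(d + 2)*(d + 4)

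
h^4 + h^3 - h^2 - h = h*(h - 1)*(h + 1)^2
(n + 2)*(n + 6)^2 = n^3 + 14*n^2 + 60*n + 72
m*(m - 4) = m^2 - 4*m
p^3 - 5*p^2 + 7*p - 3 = (p - 3)*(p - 1)^2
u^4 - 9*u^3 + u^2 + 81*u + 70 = (u - 7)*(u - 5)*(u + 1)*(u + 2)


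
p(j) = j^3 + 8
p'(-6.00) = 108.00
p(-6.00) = -208.00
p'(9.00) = 243.00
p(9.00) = 737.00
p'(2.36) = 16.71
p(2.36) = 21.14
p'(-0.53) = 0.84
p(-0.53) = 7.85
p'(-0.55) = 0.91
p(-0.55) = 7.83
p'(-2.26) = 15.32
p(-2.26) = -3.54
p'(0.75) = 1.69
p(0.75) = 8.42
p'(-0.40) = 0.48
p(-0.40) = 7.94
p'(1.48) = 6.57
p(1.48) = 11.24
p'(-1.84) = 10.16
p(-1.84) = 1.77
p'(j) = 3*j^2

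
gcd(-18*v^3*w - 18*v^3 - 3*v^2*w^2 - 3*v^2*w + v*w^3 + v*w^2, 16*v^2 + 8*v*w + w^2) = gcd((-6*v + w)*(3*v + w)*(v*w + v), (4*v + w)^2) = 1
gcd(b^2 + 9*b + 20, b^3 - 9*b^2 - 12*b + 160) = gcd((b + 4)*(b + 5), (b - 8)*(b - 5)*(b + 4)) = b + 4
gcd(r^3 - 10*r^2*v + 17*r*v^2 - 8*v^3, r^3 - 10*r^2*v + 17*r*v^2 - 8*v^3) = r^3 - 10*r^2*v + 17*r*v^2 - 8*v^3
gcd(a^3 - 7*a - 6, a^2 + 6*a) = 1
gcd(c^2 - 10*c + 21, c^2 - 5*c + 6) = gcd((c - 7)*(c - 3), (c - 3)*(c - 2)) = c - 3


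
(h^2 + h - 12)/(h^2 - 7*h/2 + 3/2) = 2*(h + 4)/(2*h - 1)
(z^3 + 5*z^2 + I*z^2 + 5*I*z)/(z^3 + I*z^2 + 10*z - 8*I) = z*(z^2 + z*(5 + I) + 5*I)/(z^3 + I*z^2 + 10*z - 8*I)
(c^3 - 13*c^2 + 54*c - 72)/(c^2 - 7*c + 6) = (c^2 - 7*c + 12)/(c - 1)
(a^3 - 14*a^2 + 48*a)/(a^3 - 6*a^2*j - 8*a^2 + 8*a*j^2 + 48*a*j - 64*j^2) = a*(a - 6)/(a^2 - 6*a*j + 8*j^2)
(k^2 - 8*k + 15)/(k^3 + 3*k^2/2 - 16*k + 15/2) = 2*(k - 5)/(2*k^2 + 9*k - 5)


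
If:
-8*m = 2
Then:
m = -1/4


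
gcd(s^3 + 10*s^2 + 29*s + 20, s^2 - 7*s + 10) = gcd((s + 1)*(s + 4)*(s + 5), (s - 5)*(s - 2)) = 1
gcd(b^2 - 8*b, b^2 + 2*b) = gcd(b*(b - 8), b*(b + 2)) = b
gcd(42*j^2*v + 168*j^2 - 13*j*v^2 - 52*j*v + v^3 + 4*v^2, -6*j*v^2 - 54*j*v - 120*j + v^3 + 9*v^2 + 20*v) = -6*j*v - 24*j + v^2 + 4*v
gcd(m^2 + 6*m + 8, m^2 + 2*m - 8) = m + 4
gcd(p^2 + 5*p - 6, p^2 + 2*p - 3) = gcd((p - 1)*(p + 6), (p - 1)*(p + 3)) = p - 1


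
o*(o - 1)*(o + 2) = o^3 + o^2 - 2*o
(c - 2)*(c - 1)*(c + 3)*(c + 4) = c^4 + 4*c^3 - 7*c^2 - 22*c + 24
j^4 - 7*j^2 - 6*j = j*(j - 3)*(j + 1)*(j + 2)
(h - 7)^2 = h^2 - 14*h + 49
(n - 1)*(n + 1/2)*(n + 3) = n^3 + 5*n^2/2 - 2*n - 3/2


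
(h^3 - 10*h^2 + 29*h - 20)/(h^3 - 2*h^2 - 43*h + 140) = (h - 1)/(h + 7)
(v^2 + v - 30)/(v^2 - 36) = (v - 5)/(v - 6)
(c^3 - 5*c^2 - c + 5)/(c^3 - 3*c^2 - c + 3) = (c - 5)/(c - 3)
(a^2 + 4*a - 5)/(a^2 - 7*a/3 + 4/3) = 3*(a + 5)/(3*a - 4)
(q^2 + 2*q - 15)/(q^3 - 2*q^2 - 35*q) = (q - 3)/(q*(q - 7))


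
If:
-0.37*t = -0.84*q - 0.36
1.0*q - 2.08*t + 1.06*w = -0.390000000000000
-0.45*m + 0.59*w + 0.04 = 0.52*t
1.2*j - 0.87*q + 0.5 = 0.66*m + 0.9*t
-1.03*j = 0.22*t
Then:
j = -0.08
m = 0.46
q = -0.27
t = 0.37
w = 0.61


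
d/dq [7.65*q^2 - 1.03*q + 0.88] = 15.3*q - 1.03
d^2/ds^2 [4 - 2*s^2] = -4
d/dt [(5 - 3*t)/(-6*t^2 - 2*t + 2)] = (-9*t^2 + 30*t + 2)/(2*(9*t^4 + 6*t^3 - 5*t^2 - 2*t + 1))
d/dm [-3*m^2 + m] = 1 - 6*m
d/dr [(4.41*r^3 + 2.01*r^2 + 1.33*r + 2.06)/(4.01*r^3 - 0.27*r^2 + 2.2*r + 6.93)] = (-9.2508*r^4 + 8.7374*r^3 + 71.6832*r^2 + 28.971*r + 4.6849)/(16.0801*r^6 - 2.1654*r^5 + 17.7169*r^4 + 54.3906*r^3 + 1.0978*r^2 + 30.492*r + 48.0249)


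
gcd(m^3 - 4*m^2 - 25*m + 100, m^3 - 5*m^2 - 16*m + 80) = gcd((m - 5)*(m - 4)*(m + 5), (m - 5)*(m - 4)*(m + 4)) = m^2 - 9*m + 20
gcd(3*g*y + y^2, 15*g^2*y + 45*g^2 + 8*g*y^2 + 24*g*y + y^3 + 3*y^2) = 3*g + y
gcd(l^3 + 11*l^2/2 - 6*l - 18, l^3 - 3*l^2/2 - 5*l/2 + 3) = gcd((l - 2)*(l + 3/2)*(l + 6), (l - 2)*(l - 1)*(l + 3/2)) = l^2 - l/2 - 3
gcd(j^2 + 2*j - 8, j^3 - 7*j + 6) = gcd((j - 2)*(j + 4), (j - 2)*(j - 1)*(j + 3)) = j - 2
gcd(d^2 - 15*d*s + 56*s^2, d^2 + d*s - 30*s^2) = 1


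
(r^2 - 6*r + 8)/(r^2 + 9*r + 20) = (r^2 - 6*r + 8)/(r^2 + 9*r + 20)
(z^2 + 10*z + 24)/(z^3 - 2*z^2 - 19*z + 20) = (z + 6)/(z^2 - 6*z + 5)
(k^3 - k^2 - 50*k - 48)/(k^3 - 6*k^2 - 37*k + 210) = (k^2 - 7*k - 8)/(k^2 - 12*k + 35)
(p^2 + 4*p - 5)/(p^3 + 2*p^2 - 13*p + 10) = 1/(p - 2)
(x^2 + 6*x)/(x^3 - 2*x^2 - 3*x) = (x + 6)/(x^2 - 2*x - 3)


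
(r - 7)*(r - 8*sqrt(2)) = r^2 - 8*sqrt(2)*r - 7*r + 56*sqrt(2)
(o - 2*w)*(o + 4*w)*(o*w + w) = o^3*w + 2*o^2*w^2 + o^2*w - 8*o*w^3 + 2*o*w^2 - 8*w^3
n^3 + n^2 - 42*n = n*(n - 6)*(n + 7)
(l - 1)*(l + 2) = l^2 + l - 2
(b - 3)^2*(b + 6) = b^3 - 27*b + 54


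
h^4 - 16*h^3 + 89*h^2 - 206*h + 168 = (h - 7)*(h - 4)*(h - 3)*(h - 2)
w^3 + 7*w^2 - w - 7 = (w - 1)*(w + 1)*(w + 7)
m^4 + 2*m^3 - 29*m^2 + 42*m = m*(m - 3)*(m - 2)*(m + 7)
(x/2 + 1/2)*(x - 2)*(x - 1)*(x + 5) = x^4/2 + 3*x^3/2 - 11*x^2/2 - 3*x/2 + 5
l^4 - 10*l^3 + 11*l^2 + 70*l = l*(l - 7)*(l - 5)*(l + 2)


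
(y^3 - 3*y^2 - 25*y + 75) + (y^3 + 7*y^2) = 2*y^3 + 4*y^2 - 25*y + 75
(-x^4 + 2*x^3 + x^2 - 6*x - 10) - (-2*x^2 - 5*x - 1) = -x^4 + 2*x^3 + 3*x^2 - x - 9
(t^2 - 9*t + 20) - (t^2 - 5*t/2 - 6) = 26 - 13*t/2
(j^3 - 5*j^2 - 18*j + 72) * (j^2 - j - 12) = j^5 - 6*j^4 - 25*j^3 + 150*j^2 + 144*j - 864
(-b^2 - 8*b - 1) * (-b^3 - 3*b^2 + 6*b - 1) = b^5 + 11*b^4 + 19*b^3 - 44*b^2 + 2*b + 1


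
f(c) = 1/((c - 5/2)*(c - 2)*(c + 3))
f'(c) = -1/((c - 5/2)*(c - 2)*(c + 3)^2) - 1/((c - 5/2)*(c - 2)^2*(c + 3)) - 1/((c - 5/2)^2*(c - 2)*(c + 3)) = 2*(-6*c^2 + 6*c + 17)/(4*c^6 - 12*c^5 - 59*c^4 + 222*c^3 + 109*c^2 - 1020*c + 900)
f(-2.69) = 0.13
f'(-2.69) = -0.37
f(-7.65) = -0.00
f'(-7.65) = -0.00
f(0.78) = 0.13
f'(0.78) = 0.14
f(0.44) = 0.09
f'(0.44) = 0.08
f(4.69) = 0.02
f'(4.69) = -0.02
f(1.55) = 0.51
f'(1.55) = 1.57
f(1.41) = 0.35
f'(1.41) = 0.84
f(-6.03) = -0.00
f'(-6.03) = -0.00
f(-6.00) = 0.00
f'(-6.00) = 0.00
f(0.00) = 0.07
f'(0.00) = 0.04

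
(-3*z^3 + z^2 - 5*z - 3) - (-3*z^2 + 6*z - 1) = -3*z^3 + 4*z^2 - 11*z - 2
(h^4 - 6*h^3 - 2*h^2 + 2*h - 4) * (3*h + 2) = 3*h^5 - 16*h^4 - 18*h^3 + 2*h^2 - 8*h - 8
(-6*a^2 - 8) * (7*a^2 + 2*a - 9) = -42*a^4 - 12*a^3 - 2*a^2 - 16*a + 72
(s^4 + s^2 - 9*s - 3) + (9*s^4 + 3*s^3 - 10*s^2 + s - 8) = 10*s^4 + 3*s^3 - 9*s^2 - 8*s - 11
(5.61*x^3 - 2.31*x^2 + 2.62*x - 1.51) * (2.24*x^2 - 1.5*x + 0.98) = 12.5664*x^5 - 13.5894*x^4 + 14.8316*x^3 - 9.5762*x^2 + 4.8326*x - 1.4798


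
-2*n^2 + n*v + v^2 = (-n + v)*(2*n + v)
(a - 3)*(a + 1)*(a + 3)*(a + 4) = a^4 + 5*a^3 - 5*a^2 - 45*a - 36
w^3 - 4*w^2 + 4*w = w*(w - 2)^2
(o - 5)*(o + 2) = o^2 - 3*o - 10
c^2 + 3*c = c*(c + 3)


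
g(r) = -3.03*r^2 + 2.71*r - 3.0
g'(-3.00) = 20.89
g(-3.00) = -38.40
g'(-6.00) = 39.07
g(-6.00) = -128.34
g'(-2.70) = 19.07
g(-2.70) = -32.41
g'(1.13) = -4.14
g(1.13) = -3.81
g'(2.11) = -10.08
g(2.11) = -10.77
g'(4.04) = -21.77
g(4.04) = -41.51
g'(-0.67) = 6.77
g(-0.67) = -6.18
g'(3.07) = -15.89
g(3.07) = -23.24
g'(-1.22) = 10.10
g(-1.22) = -10.82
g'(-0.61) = 6.41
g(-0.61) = -5.78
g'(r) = 2.71 - 6.06*r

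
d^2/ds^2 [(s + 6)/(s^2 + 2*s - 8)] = 2*(4*(s + 1)^2*(s + 6) - (3*s + 8)*(s^2 + 2*s - 8))/(s^2 + 2*s - 8)^3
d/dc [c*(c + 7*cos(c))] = -7*c*sin(c) + 2*c + 7*cos(c)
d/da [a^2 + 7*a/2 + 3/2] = 2*a + 7/2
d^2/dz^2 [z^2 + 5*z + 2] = 2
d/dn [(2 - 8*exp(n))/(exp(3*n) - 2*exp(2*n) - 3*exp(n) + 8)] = (16*exp(3*n) - 22*exp(2*n) + 8*exp(n) - 58)*exp(n)/(exp(6*n) - 4*exp(5*n) - 2*exp(4*n) + 28*exp(3*n) - 23*exp(2*n) - 48*exp(n) + 64)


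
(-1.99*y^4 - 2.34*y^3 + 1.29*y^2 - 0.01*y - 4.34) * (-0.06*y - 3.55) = 0.1194*y^5 + 7.2049*y^4 + 8.2296*y^3 - 4.5789*y^2 + 0.2959*y + 15.407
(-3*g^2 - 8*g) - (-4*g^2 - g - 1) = g^2 - 7*g + 1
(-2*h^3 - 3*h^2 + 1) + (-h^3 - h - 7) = -3*h^3 - 3*h^2 - h - 6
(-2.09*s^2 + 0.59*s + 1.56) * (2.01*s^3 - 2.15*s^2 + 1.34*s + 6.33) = -4.2009*s^5 + 5.6794*s^4 - 0.9335*s^3 - 15.7931*s^2 + 5.8251*s + 9.8748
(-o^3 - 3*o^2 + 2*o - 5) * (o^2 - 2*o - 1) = -o^5 - o^4 + 9*o^3 - 6*o^2 + 8*o + 5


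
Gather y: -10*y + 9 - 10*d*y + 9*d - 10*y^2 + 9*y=9*d - 10*y^2 + y*(-10*d - 1) + 9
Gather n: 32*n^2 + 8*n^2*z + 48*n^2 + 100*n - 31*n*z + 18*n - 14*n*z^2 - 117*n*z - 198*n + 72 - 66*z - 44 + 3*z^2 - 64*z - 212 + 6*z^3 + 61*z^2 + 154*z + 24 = n^2*(8*z + 80) + n*(-14*z^2 - 148*z - 80) + 6*z^3 + 64*z^2 + 24*z - 160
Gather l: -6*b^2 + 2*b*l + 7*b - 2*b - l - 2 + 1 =-6*b^2 + 5*b + l*(2*b - 1) - 1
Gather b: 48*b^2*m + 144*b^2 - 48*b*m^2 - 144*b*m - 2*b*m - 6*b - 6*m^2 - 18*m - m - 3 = b^2*(48*m + 144) + b*(-48*m^2 - 146*m - 6) - 6*m^2 - 19*m - 3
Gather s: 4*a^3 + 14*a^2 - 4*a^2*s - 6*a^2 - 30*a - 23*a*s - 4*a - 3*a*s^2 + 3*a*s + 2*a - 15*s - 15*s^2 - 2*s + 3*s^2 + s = 4*a^3 + 8*a^2 - 32*a + s^2*(-3*a - 12) + s*(-4*a^2 - 20*a - 16)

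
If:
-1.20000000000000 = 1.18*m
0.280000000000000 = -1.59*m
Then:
No Solution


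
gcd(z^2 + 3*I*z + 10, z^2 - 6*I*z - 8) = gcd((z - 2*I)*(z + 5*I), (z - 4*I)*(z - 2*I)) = z - 2*I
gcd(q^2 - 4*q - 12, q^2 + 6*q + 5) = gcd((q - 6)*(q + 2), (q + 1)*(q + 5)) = 1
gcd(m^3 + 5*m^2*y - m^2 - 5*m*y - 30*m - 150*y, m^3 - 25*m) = m + 5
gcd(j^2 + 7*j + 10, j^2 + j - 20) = j + 5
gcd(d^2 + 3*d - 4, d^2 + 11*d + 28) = d + 4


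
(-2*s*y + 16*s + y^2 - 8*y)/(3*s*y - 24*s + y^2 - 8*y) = (-2*s + y)/(3*s + y)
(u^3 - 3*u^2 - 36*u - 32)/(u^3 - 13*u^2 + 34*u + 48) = (u + 4)/(u - 6)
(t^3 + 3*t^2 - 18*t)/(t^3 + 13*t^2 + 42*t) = (t - 3)/(t + 7)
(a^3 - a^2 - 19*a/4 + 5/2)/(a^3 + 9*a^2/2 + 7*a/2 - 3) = (a - 5/2)/(a + 3)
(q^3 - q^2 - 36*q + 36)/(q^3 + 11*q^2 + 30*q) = (q^2 - 7*q + 6)/(q*(q + 5))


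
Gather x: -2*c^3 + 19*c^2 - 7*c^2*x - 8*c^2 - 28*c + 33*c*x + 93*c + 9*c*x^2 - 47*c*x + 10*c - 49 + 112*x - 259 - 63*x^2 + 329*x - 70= -2*c^3 + 11*c^2 + 75*c + x^2*(9*c - 63) + x*(-7*c^2 - 14*c + 441) - 378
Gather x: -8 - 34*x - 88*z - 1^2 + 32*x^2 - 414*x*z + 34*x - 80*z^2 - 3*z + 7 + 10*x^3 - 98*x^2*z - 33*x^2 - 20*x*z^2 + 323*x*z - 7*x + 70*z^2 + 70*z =10*x^3 + x^2*(-98*z - 1) + x*(-20*z^2 - 91*z - 7) - 10*z^2 - 21*z - 2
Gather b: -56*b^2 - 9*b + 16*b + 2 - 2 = -56*b^2 + 7*b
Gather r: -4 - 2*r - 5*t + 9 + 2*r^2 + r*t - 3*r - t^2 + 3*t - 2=2*r^2 + r*(t - 5) - t^2 - 2*t + 3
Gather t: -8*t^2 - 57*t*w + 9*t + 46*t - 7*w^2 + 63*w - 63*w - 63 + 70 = -8*t^2 + t*(55 - 57*w) - 7*w^2 + 7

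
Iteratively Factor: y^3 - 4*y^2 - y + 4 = (y - 4)*(y^2 - 1) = (y - 4)*(y - 1)*(y + 1)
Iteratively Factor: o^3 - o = (o - 1)*(o^2 + o) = (o - 1)*(o + 1)*(o)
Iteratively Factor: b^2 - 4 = (b + 2)*(b - 2)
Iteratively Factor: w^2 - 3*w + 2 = (w - 1)*(w - 2)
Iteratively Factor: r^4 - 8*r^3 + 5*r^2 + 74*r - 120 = (r - 2)*(r^3 - 6*r^2 - 7*r + 60) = (r - 5)*(r - 2)*(r^2 - r - 12) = (r - 5)*(r - 2)*(r + 3)*(r - 4)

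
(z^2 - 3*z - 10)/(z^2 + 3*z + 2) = (z - 5)/(z + 1)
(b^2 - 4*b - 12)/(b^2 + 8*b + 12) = (b - 6)/(b + 6)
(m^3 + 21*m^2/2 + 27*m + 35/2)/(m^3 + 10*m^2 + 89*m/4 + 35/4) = 2*(m + 1)/(2*m + 1)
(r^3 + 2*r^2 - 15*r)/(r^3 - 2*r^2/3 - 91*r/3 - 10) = 3*r*(r - 3)/(3*r^2 - 17*r - 6)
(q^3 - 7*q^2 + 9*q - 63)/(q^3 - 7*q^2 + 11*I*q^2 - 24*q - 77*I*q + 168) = (q - 3*I)/(q + 8*I)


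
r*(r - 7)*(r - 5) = r^3 - 12*r^2 + 35*r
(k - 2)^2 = k^2 - 4*k + 4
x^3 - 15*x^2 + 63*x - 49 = (x - 7)^2*(x - 1)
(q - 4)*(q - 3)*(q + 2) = q^3 - 5*q^2 - 2*q + 24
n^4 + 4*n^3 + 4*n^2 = n^2*(n + 2)^2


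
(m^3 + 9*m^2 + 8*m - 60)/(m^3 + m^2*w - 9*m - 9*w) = (m^3 + 9*m^2 + 8*m - 60)/(m^3 + m^2*w - 9*m - 9*w)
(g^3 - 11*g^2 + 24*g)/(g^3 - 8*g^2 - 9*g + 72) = g/(g + 3)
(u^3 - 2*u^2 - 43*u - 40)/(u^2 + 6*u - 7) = (u^3 - 2*u^2 - 43*u - 40)/(u^2 + 6*u - 7)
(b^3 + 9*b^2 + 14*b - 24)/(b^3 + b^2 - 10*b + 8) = (b + 6)/(b - 2)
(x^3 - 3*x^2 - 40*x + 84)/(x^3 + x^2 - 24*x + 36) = (x - 7)/(x - 3)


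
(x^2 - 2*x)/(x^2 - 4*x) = (x - 2)/(x - 4)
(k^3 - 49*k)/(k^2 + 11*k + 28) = k*(k - 7)/(k + 4)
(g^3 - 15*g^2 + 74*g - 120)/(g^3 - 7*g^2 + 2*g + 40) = (g - 6)/(g + 2)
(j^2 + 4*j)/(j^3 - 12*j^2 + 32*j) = (j + 4)/(j^2 - 12*j + 32)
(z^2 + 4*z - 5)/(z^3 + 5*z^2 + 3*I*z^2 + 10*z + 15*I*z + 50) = (z - 1)/(z^2 + 3*I*z + 10)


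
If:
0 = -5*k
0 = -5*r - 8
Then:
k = 0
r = -8/5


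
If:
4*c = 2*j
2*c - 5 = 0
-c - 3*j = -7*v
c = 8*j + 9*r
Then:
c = 5/2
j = 5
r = -25/6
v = 5/2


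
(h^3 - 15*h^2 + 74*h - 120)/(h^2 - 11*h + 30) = h - 4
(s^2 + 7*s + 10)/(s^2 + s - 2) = (s + 5)/(s - 1)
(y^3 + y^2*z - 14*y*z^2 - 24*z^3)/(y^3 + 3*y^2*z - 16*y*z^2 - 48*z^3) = (y + 2*z)/(y + 4*z)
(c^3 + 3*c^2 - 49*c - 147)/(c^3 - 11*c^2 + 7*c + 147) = (c + 7)/(c - 7)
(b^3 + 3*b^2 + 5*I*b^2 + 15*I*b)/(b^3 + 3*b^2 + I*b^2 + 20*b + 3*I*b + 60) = b/(b - 4*I)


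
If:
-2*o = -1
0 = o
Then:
No Solution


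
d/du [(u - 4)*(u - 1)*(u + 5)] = 3*u^2 - 21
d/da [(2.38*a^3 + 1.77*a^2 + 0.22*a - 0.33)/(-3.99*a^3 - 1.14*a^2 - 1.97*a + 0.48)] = (4.3491*a^4 - 7.6216*a^3 - 3.759*a^2 + 0.9468*a - 0.5445)/(15.9201*a^6 + 9.0972*a^5 + 17.0202*a^4 + 0.661199999999999*a^3 + 2.7865*a^2 - 1.8912*a + 0.2304)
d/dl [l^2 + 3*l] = 2*l + 3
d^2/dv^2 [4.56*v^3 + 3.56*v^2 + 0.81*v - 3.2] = 27.36*v + 7.12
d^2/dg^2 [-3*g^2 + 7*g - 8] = -6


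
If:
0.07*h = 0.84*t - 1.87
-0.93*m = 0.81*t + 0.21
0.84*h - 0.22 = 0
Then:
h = 0.26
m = -2.18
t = 2.25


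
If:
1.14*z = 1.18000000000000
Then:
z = 1.04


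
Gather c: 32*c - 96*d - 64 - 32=32*c - 96*d - 96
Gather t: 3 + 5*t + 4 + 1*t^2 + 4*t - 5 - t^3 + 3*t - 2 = -t^3 + t^2 + 12*t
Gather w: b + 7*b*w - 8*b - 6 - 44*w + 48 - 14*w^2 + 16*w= -7*b - 14*w^2 + w*(7*b - 28) + 42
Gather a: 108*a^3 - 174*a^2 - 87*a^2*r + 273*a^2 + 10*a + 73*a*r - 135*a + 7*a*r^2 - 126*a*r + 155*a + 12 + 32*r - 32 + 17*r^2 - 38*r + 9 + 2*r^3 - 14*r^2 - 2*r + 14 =108*a^3 + a^2*(99 - 87*r) + a*(7*r^2 - 53*r + 30) + 2*r^3 + 3*r^2 - 8*r + 3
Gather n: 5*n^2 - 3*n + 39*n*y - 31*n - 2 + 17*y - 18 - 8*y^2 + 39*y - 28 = 5*n^2 + n*(39*y - 34) - 8*y^2 + 56*y - 48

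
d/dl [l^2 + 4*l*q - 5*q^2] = 2*l + 4*q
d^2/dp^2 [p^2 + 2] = 2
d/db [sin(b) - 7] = cos(b)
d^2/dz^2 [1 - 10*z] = 0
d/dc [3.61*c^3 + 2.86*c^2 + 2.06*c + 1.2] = 10.83*c^2 + 5.72*c + 2.06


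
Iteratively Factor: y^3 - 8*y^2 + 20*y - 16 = (y - 4)*(y^2 - 4*y + 4) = (y - 4)*(y - 2)*(y - 2)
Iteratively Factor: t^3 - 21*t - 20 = (t + 1)*(t^2 - t - 20) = (t - 5)*(t + 1)*(t + 4)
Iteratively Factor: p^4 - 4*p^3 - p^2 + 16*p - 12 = (p + 2)*(p^3 - 6*p^2 + 11*p - 6) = (p - 3)*(p + 2)*(p^2 - 3*p + 2) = (p - 3)*(p - 1)*(p + 2)*(p - 2)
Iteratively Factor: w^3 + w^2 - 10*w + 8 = (w - 1)*(w^2 + 2*w - 8) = (w - 2)*(w - 1)*(w + 4)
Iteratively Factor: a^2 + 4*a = (a + 4)*(a)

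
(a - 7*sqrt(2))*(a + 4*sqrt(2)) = a^2 - 3*sqrt(2)*a - 56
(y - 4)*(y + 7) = y^2 + 3*y - 28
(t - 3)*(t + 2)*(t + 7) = t^3 + 6*t^2 - 13*t - 42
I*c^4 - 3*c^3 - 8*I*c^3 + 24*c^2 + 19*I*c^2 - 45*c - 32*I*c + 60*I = (c - 5)*(c - 3)*(c + 4*I)*(I*c + 1)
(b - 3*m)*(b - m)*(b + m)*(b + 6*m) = b^4 + 3*b^3*m - 19*b^2*m^2 - 3*b*m^3 + 18*m^4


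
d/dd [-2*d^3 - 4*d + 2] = -6*d^2 - 4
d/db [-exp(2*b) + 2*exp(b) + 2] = 2*(1 - exp(b))*exp(b)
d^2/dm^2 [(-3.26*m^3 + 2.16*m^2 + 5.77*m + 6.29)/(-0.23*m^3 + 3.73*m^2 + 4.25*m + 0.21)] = (5.36498*m^6 + 17.2885020000001*m^5 + 14.928702*m^4 + 94.1864319999999*m^3 - 463.91742*m^2 - 572.11575*m - 207.263398)/(0.012167*m^9 - 0.591951*m^8 + 8.925426*m^7 - 30.051994*m^6 - 163.845396*m^5 - 209.652852*m^4 - 96.709346*m^3 - 11.872854*m^2 - 0.562275*m - 0.009261)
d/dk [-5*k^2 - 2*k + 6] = -10*k - 2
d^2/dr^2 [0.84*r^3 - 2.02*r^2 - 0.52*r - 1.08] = 5.04*r - 4.04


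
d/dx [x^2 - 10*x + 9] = 2*x - 10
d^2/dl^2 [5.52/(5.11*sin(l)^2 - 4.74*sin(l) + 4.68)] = (-576.555168*sin(l)^4 + 401.106384*sin(l)^3 + 1268.850384*sin(l)^2 - 924.664032*sin(l) - 15.977088)/(5.11*sin(l)^2 - 4.74*sin(l) + 4.68)^3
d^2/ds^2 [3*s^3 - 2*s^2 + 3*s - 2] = 18*s - 4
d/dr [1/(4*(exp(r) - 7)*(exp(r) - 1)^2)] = -(2*(exp(r) - 7)^2 + (exp(r) - 7)*(exp(r) - 1))*exp(r)/(4*(exp(r) - 7)^3*(exp(r) - 1)^3)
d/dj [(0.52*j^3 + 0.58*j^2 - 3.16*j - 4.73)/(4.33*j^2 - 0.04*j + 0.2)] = (2.2516*j^4 - 0.0415999999999999*j^3 + 13.9716*j^2 + 41.1938*j - 0.8212)/(18.7489*j^4 - 0.3464*j^3 + 1.7336*j^2 - 0.016*j + 0.04)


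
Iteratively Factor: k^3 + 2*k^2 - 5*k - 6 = (k - 2)*(k^2 + 4*k + 3) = (k - 2)*(k + 1)*(k + 3)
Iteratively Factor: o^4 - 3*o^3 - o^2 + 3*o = (o - 3)*(o^3 - o) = o*(o - 3)*(o^2 - 1) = o*(o - 3)*(o - 1)*(o + 1)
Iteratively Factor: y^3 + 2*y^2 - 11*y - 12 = (y + 1)*(y^2 + y - 12) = (y - 3)*(y + 1)*(y + 4)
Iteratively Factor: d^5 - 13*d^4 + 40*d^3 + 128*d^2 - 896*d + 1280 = (d - 4)*(d^4 - 9*d^3 + 4*d^2 + 144*d - 320) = (d - 5)*(d - 4)*(d^3 - 4*d^2 - 16*d + 64) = (d - 5)*(d - 4)^2*(d^2 - 16) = (d - 5)*(d - 4)^3*(d + 4)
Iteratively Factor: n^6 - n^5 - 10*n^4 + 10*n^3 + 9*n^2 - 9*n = (n)*(n^5 - n^4 - 10*n^3 + 10*n^2 + 9*n - 9) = n*(n - 1)*(n^4 - 10*n^2 + 9) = n*(n - 1)*(n + 1)*(n^3 - n^2 - 9*n + 9) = n*(n - 1)^2*(n + 1)*(n^2 - 9) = n*(n - 1)^2*(n + 1)*(n + 3)*(n - 3)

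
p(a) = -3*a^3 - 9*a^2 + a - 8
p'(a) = -9*a^2 - 18*a + 1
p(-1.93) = -21.89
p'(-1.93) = 2.22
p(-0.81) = -13.12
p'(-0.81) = 9.68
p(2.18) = -79.67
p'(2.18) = -81.01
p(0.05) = -7.97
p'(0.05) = 0.08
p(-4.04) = 38.88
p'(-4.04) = -73.17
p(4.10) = -361.95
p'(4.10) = -224.09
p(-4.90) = 123.96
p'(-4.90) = -126.89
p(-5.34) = 186.84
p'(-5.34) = -159.52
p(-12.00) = 3868.00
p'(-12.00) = -1079.00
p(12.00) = -6476.00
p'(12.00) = -1511.00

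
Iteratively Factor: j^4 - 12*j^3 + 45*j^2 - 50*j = (j - 5)*(j^3 - 7*j^2 + 10*j) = (j - 5)^2*(j^2 - 2*j) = j*(j - 5)^2*(j - 2)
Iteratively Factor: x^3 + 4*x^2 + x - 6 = (x - 1)*(x^2 + 5*x + 6) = (x - 1)*(x + 3)*(x + 2)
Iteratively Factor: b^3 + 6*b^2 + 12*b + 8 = (b + 2)*(b^2 + 4*b + 4) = (b + 2)^2*(b + 2)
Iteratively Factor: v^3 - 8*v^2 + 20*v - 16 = (v - 4)*(v^2 - 4*v + 4) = (v - 4)*(v - 2)*(v - 2)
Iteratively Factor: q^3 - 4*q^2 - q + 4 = (q - 1)*(q^2 - 3*q - 4) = (q - 4)*(q - 1)*(q + 1)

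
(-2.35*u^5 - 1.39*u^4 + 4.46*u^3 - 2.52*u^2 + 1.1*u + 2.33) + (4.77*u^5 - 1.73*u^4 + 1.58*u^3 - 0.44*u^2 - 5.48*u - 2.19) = 2.42*u^5 - 3.12*u^4 + 6.04*u^3 - 2.96*u^2 - 4.38*u + 0.14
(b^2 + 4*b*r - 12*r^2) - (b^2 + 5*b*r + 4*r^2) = -b*r - 16*r^2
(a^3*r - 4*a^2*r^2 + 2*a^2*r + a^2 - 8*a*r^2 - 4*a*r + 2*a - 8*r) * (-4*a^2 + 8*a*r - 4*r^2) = -4*a^5*r + 24*a^4*r^2 - 8*a^4*r - 4*a^4 - 36*a^3*r^3 + 48*a^3*r^2 + 24*a^3*r - 8*a^3 + 16*a^2*r^4 - 72*a^2*r^3 - 36*a^2*r^2 + 48*a^2*r + 32*a*r^4 + 16*a*r^3 - 72*a*r^2 + 32*r^3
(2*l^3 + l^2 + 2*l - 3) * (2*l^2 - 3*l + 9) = 4*l^5 - 4*l^4 + 19*l^3 - 3*l^2 + 27*l - 27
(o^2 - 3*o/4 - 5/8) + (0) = o^2 - 3*o/4 - 5/8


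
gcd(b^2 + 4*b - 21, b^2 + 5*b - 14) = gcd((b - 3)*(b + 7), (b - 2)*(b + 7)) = b + 7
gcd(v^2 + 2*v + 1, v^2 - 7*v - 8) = v + 1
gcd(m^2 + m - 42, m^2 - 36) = m - 6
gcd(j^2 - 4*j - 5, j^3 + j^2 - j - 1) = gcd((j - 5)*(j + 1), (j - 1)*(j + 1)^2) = j + 1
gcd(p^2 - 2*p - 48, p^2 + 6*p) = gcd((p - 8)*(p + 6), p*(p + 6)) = p + 6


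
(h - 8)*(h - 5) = h^2 - 13*h + 40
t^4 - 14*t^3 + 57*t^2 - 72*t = t*(t - 8)*(t - 3)^2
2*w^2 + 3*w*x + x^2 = (w + x)*(2*w + x)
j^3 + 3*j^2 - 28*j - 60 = (j - 5)*(j + 2)*(j + 6)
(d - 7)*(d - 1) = d^2 - 8*d + 7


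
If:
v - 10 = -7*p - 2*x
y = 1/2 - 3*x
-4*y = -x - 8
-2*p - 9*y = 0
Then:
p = -441/52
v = 3655/52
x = -6/13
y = 49/26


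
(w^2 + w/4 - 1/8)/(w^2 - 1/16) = 2*(2*w + 1)/(4*w + 1)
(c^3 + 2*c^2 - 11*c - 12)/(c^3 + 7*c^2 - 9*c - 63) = (c^2 + 5*c + 4)/(c^2 + 10*c + 21)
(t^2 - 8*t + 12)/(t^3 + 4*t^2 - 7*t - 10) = (t - 6)/(t^2 + 6*t + 5)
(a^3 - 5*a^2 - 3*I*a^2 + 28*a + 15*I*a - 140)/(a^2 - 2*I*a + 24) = (a^2 - a*(5 + 7*I) + 35*I)/(a - 6*I)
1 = 1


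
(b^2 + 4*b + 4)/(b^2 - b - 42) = (b^2 + 4*b + 4)/(b^2 - b - 42)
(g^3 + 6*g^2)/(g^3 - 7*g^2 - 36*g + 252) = g^2/(g^2 - 13*g + 42)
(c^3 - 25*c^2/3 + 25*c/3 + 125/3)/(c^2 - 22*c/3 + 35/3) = (3*c^2 - 10*c - 25)/(3*c - 7)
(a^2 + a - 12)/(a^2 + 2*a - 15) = (a + 4)/(a + 5)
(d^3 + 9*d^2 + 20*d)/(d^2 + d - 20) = d*(d + 4)/(d - 4)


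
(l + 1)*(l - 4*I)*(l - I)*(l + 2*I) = l^4 + l^3 - 3*I*l^3 + 6*l^2 - 3*I*l^2 + 6*l - 8*I*l - 8*I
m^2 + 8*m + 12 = (m + 2)*(m + 6)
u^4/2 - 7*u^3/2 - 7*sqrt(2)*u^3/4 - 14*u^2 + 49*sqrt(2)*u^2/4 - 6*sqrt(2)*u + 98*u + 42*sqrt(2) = (u/2 + sqrt(2))*(u - 7)*(u - 6*sqrt(2))*(u + sqrt(2)/2)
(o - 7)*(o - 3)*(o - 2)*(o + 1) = o^4 - 11*o^3 + 29*o^2 - o - 42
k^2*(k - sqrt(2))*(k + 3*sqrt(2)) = k^4 + 2*sqrt(2)*k^3 - 6*k^2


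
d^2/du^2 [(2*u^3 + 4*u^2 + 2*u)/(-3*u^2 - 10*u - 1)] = 8*(-23*u^3 - 6*u^2 + 3*u + 4)/(27*u^6 + 270*u^5 + 927*u^4 + 1180*u^3 + 309*u^2 + 30*u + 1)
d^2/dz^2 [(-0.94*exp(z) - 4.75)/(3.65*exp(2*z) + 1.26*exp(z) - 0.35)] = (-12.52315*exp(4*z) - 248.80444*exp(3*z) - 72.74085*exp(2*z) - 32.22814*exp(z) - 2.2099)*exp(z)/(48.627125*exp(6*z) + 50.35905*exp(5*z) + 3.39559500000001*exp(4*z) - 7.657524*exp(3*z) - 0.325605*exp(2*z) + 0.46305*exp(z) - 0.042875)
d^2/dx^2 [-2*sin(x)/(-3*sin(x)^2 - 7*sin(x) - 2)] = 2*(-9*sin(x)^5 + 21*sin(x)^4 + 54*sin(x)^3 + 14*sin(x)^2 - 40*sin(x) - 28)/((sin(x) + 2)^3*(3*sin(x) + 1)^3)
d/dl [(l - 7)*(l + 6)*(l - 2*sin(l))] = -(l - 7)*(l + 6)*(2*cos(l) - 1) + (l - 7)*(l - 2*sin(l)) + (l + 6)*(l - 2*sin(l))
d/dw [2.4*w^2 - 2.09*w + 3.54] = 4.8*w - 2.09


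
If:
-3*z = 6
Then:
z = -2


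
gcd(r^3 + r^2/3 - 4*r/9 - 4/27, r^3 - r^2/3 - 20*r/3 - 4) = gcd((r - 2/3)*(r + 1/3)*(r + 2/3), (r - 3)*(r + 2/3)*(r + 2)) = r + 2/3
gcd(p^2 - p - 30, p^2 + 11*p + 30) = p + 5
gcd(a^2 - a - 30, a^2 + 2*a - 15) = a + 5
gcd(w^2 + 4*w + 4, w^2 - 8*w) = 1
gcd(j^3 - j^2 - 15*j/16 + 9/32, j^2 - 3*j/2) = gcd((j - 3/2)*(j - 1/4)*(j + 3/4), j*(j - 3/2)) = j - 3/2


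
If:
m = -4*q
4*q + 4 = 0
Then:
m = 4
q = -1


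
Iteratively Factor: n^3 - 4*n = (n - 2)*(n^2 + 2*n) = n*(n - 2)*(n + 2)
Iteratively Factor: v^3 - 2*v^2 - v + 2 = (v - 2)*(v^2 - 1) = (v - 2)*(v - 1)*(v + 1)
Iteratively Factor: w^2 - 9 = (w + 3)*(w - 3)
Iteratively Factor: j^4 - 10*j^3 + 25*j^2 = (j - 5)*(j^3 - 5*j^2) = j*(j - 5)*(j^2 - 5*j) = j^2*(j - 5)*(j - 5)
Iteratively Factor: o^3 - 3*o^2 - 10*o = (o)*(o^2 - 3*o - 10) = o*(o + 2)*(o - 5)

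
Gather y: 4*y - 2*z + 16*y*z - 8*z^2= y*(16*z + 4) - 8*z^2 - 2*z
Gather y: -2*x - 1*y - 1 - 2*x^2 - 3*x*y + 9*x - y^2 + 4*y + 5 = -2*x^2 + 7*x - y^2 + y*(3 - 3*x) + 4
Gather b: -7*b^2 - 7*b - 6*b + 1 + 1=-7*b^2 - 13*b + 2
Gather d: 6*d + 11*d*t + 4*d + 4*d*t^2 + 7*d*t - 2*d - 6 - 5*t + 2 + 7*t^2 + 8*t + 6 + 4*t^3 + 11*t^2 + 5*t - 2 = d*(4*t^2 + 18*t + 8) + 4*t^3 + 18*t^2 + 8*t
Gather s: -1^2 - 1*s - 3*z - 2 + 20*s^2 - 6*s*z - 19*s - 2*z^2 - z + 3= 20*s^2 + s*(-6*z - 20) - 2*z^2 - 4*z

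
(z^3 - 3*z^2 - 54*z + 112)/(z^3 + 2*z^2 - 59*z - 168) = (z - 2)/(z + 3)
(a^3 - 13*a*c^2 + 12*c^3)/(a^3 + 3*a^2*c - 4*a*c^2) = (a - 3*c)/a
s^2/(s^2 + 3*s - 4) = s^2/(s^2 + 3*s - 4)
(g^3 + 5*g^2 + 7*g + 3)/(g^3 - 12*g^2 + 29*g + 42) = (g^2 + 4*g + 3)/(g^2 - 13*g + 42)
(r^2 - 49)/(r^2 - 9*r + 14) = (r + 7)/(r - 2)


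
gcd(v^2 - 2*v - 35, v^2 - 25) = v + 5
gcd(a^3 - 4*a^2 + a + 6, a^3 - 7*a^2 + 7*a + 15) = a^2 - 2*a - 3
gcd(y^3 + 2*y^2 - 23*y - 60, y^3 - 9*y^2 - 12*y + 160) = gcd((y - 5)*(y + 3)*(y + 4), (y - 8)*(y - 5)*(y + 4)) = y^2 - y - 20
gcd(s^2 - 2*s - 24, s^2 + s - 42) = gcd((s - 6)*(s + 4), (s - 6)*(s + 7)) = s - 6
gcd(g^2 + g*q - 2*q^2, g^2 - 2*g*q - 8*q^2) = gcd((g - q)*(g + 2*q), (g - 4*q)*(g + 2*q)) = g + 2*q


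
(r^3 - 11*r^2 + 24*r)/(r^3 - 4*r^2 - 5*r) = (-r^2 + 11*r - 24)/(-r^2 + 4*r + 5)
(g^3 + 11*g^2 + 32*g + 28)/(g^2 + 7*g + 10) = (g^2 + 9*g + 14)/(g + 5)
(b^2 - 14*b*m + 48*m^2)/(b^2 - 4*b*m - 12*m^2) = (b - 8*m)/(b + 2*m)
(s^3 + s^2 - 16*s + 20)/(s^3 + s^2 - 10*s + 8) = (s^2 + 3*s - 10)/(s^2 + 3*s - 4)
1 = 1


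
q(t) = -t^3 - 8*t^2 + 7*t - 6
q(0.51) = -4.64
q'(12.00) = -617.00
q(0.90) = -6.91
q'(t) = -3*t^2 - 16*t + 7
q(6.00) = -468.00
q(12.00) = -2802.00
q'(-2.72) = 28.32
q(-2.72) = -64.10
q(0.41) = -4.54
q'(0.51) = -1.94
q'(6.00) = -197.00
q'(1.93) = -35.05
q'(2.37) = -47.77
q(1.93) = -29.48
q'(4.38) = -120.63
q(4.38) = -212.84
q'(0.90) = -9.83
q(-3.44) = -84.04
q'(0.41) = -0.06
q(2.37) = -47.66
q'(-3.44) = 26.54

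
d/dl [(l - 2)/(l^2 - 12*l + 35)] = (l^2 - 12*l - 2*(l - 6)*(l - 2) + 35)/(l^2 - 12*l + 35)^2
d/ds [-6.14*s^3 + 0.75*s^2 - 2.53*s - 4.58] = -18.42*s^2 + 1.5*s - 2.53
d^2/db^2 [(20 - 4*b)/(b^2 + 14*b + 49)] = 8*(29 - b)/(b^4 + 28*b^3 + 294*b^2 + 1372*b + 2401)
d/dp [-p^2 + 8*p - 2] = 8 - 2*p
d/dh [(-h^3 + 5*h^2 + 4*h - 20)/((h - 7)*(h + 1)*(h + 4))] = 3*(-h^4 + 18*h^3 - h^2 - 120*h - 244)/(h^6 - 4*h^5 - 58*h^4 + 68*h^3 + 1073*h^2 + 1736*h + 784)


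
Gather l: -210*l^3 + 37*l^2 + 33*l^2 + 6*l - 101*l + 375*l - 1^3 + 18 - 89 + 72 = -210*l^3 + 70*l^2 + 280*l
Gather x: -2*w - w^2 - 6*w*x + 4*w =-w^2 - 6*w*x + 2*w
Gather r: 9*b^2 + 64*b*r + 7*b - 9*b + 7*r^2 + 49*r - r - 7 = 9*b^2 - 2*b + 7*r^2 + r*(64*b + 48) - 7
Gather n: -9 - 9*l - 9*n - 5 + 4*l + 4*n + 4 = -5*l - 5*n - 10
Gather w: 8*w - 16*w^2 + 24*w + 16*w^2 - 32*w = 0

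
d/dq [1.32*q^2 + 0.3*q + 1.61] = 2.64*q + 0.3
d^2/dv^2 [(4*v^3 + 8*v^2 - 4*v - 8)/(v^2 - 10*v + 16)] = 8*(103*v^3 - 582*v^2 + 876*v + 184)/(v^6 - 30*v^5 + 348*v^4 - 1960*v^3 + 5568*v^2 - 7680*v + 4096)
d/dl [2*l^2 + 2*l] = 4*l + 2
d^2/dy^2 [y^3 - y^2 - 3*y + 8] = 6*y - 2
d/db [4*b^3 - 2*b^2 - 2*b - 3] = 12*b^2 - 4*b - 2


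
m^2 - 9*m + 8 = (m - 8)*(m - 1)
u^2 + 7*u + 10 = (u + 2)*(u + 5)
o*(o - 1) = o^2 - o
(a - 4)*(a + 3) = a^2 - a - 12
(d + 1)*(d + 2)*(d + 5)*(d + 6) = d^4 + 14*d^3 + 65*d^2 + 112*d + 60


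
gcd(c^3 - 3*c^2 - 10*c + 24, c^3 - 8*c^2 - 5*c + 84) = c^2 - c - 12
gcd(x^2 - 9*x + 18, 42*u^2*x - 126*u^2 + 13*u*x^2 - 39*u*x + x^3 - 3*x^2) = x - 3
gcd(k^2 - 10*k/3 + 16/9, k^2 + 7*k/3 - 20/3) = 1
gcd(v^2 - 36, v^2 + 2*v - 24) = v + 6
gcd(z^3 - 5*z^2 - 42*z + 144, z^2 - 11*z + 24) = z^2 - 11*z + 24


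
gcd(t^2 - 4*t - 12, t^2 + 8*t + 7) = 1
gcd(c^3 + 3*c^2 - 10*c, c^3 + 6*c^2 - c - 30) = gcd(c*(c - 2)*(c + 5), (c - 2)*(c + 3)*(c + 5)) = c^2 + 3*c - 10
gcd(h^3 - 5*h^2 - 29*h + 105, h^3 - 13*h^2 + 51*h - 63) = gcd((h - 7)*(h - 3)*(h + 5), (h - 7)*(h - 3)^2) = h^2 - 10*h + 21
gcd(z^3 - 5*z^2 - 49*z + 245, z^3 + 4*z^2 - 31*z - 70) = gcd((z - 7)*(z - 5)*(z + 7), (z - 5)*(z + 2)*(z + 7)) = z^2 + 2*z - 35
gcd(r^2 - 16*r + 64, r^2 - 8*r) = r - 8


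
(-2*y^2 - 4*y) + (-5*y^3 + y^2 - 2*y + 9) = -5*y^3 - y^2 - 6*y + 9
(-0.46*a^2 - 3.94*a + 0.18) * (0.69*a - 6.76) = -0.3174*a^3 + 0.391*a^2 + 26.7586*a - 1.2168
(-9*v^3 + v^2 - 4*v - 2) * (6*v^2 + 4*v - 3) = -54*v^5 - 30*v^4 + 7*v^3 - 31*v^2 + 4*v + 6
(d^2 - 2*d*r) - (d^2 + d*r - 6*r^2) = -3*d*r + 6*r^2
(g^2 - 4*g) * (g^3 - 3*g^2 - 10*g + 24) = g^5 - 7*g^4 + 2*g^3 + 64*g^2 - 96*g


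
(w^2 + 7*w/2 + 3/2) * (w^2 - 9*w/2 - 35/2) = w^4 - w^3 - 127*w^2/4 - 68*w - 105/4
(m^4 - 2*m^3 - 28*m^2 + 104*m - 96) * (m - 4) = m^5 - 6*m^4 - 20*m^3 + 216*m^2 - 512*m + 384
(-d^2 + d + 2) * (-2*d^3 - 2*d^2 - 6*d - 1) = 2*d^5 - 9*d^2 - 13*d - 2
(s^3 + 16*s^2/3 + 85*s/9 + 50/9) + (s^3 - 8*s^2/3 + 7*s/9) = 2*s^3 + 8*s^2/3 + 92*s/9 + 50/9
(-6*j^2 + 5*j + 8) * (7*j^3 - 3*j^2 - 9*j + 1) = -42*j^5 + 53*j^4 + 95*j^3 - 75*j^2 - 67*j + 8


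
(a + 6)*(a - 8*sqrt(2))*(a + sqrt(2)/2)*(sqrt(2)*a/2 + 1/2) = sqrt(2)*a^4/2 - 7*a^3 + 3*sqrt(2)*a^3 - 42*a^2 - 31*sqrt(2)*a^2/4 - 93*sqrt(2)*a/2 - 4*a - 24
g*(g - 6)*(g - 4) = g^3 - 10*g^2 + 24*g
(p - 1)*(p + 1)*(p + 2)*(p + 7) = p^4 + 9*p^3 + 13*p^2 - 9*p - 14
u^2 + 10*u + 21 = (u + 3)*(u + 7)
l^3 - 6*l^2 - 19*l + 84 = (l - 7)*(l - 3)*(l + 4)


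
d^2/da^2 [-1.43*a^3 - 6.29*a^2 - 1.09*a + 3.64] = -8.58*a - 12.58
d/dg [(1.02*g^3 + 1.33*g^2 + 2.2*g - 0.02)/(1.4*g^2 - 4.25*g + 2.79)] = (1.428*g^4 - 8.67*g^3 - 0.1951*g^2 + 7.4774*g + 6.053)/(1.96*g^4 - 11.9*g^3 + 25.8745*g^2 - 23.715*g + 7.7841)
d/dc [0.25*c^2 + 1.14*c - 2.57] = 0.5*c + 1.14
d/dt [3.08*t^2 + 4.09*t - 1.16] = 6.16*t + 4.09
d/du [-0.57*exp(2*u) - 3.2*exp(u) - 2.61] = (-1.14*exp(u) - 3.2)*exp(u)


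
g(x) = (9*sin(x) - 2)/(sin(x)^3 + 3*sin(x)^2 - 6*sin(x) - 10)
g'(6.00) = -1.56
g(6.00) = 0.56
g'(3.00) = 0.86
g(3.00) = 0.07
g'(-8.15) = 5.97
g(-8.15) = 4.44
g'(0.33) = -0.71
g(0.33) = -0.08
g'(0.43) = -0.65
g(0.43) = -0.15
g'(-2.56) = 2.63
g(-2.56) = 1.16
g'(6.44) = -0.84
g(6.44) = 0.05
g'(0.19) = -0.81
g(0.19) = 0.03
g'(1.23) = -0.28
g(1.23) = -0.53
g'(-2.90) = 1.45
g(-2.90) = 0.49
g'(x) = (9*sin(x) - 2)*(-3*sin(x)^2*cos(x) - 6*sin(x)*cos(x) + 6*cos(x))/(sin(x)^3 + 3*sin(x)^2 - 6*sin(x) - 10)^2 + 9*cos(x)/(sin(x)^3 + 3*sin(x)^2 - 6*sin(x) - 10) = 3*(-6*sin(x)^3 - 7*sin(x)^2 + 4*sin(x) - 34)*cos(x)/(sin(x)^3 + 3*sin(x)^2 - 6*sin(x) - 10)^2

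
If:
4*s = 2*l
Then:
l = 2*s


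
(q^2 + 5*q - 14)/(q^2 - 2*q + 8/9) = 9*(q^2 + 5*q - 14)/(9*q^2 - 18*q + 8)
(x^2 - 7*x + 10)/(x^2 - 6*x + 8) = (x - 5)/(x - 4)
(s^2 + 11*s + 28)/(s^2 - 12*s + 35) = (s^2 + 11*s + 28)/(s^2 - 12*s + 35)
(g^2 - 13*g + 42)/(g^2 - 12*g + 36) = (g - 7)/(g - 6)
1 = 1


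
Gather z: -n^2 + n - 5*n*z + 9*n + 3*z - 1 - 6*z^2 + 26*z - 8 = -n^2 + 10*n - 6*z^2 + z*(29 - 5*n) - 9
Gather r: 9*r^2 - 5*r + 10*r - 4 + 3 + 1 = 9*r^2 + 5*r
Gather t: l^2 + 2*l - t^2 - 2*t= l^2 + 2*l - t^2 - 2*t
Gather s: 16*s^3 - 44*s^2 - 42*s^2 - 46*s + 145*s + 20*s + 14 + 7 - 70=16*s^3 - 86*s^2 + 119*s - 49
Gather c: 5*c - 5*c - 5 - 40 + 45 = 0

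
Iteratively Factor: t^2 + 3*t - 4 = (t + 4)*(t - 1)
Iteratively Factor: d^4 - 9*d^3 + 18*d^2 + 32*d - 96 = (d - 4)*(d^3 - 5*d^2 - 2*d + 24) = (d - 4)*(d + 2)*(d^2 - 7*d + 12) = (d - 4)^2*(d + 2)*(d - 3)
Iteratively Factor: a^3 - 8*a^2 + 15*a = (a)*(a^2 - 8*a + 15) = a*(a - 3)*(a - 5)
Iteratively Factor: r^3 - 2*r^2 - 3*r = (r - 3)*(r^2 + r) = (r - 3)*(r + 1)*(r)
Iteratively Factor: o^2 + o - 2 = (o + 2)*(o - 1)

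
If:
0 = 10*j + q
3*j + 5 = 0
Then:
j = -5/3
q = 50/3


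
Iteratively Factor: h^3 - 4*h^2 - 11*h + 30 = (h + 3)*(h^2 - 7*h + 10) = (h - 5)*(h + 3)*(h - 2)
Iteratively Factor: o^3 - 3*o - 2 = (o - 2)*(o^2 + 2*o + 1) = (o - 2)*(o + 1)*(o + 1)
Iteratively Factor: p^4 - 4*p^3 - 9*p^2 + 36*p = (p - 4)*(p^3 - 9*p) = (p - 4)*(p - 3)*(p^2 + 3*p) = p*(p - 4)*(p - 3)*(p + 3)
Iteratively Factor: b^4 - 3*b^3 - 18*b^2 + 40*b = (b - 2)*(b^3 - b^2 - 20*b) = b*(b - 2)*(b^2 - b - 20) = b*(b - 5)*(b - 2)*(b + 4)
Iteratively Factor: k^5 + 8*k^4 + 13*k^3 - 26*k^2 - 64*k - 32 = (k + 4)*(k^4 + 4*k^3 - 3*k^2 - 14*k - 8) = (k + 1)*(k + 4)*(k^3 + 3*k^2 - 6*k - 8) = (k + 1)^2*(k + 4)*(k^2 + 2*k - 8) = (k - 2)*(k + 1)^2*(k + 4)*(k + 4)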